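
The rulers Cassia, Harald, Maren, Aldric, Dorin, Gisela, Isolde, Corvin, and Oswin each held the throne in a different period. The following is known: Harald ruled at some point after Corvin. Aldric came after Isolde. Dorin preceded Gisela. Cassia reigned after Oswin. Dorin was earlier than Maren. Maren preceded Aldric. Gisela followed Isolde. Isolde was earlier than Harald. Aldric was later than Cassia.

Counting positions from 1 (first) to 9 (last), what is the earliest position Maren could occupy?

2

Dorin must come before Maren — 1 forced predecessor.
Nothing else is forced ahead of Maren, so their earliest slot is position 1 + 1 = 2.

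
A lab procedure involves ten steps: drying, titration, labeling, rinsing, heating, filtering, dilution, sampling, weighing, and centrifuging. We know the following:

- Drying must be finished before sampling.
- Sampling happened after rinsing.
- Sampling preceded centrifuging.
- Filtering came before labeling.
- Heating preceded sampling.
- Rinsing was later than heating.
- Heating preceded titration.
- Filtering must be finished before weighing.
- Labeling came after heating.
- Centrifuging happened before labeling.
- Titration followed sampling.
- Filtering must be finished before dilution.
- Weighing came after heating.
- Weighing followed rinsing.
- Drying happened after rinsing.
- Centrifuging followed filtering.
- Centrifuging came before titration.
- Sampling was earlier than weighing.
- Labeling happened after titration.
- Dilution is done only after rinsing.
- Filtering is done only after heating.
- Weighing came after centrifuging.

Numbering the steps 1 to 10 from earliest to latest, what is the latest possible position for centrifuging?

Centrifuging must come before labeling, titration, and weighing — 3 steps forced after it.
Everything else can be placed before centrifuging in some valid order, so centrifuging can sit as late as position 10 − 3 = 7.

7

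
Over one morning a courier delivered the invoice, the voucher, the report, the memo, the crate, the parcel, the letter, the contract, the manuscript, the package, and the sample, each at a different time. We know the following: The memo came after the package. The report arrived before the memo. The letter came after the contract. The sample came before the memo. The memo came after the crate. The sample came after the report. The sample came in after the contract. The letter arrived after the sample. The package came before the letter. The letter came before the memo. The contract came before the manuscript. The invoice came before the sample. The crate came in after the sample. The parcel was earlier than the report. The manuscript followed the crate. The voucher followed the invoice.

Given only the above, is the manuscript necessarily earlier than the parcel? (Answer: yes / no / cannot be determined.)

Tracing the constraints gives the parcel → the report → the sample → the crate → the manuscript, so the parcel must come before the manuscript.
That means the manuscript cannot be before the parcel.

no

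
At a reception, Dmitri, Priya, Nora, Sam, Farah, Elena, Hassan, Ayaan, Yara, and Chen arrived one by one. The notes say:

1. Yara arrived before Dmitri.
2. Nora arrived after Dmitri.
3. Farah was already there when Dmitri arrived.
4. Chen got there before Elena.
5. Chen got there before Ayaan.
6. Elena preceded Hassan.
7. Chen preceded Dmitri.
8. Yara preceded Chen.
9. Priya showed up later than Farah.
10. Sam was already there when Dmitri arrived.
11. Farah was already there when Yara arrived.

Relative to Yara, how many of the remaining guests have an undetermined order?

2

Forced before Yara: Farah; forced after Yara: Ayaan, Chen, Dmitri, Elena, Hassan, and Nora.
That leaves Priya and Sam with no forced order relative to Yara — 2.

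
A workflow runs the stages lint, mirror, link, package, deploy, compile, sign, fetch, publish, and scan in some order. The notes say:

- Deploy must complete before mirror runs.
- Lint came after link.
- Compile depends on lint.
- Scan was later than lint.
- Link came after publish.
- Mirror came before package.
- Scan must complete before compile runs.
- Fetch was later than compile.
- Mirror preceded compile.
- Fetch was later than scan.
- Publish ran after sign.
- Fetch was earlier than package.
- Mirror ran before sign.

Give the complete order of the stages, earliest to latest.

The constraints fix every adjacent pair, so only one ordering works:
deploy → mirror → sign → publish → link → lint → scan → compile → fetch → package.

deploy, mirror, sign, publish, link, lint, scan, compile, fetch, package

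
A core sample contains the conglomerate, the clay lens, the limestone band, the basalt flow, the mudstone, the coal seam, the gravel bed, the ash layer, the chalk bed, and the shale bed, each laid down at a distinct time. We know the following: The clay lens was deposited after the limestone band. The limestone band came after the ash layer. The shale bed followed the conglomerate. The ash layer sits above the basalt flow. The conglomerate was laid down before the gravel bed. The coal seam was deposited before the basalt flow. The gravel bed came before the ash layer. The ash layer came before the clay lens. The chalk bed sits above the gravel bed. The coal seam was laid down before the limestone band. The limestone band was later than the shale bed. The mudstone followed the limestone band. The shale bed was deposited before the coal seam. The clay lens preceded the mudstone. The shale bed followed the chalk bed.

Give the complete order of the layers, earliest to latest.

the conglomerate, the gravel bed, the chalk bed, the shale bed, the coal seam, the basalt flow, the ash layer, the limestone band, the clay lens, the mudstone

The constraints fix every adjacent pair, so only one ordering works:
the conglomerate → the gravel bed → the chalk bed → the shale bed → the coal seam → the basalt flow → the ash layer → the limestone band → the clay lens → the mudstone.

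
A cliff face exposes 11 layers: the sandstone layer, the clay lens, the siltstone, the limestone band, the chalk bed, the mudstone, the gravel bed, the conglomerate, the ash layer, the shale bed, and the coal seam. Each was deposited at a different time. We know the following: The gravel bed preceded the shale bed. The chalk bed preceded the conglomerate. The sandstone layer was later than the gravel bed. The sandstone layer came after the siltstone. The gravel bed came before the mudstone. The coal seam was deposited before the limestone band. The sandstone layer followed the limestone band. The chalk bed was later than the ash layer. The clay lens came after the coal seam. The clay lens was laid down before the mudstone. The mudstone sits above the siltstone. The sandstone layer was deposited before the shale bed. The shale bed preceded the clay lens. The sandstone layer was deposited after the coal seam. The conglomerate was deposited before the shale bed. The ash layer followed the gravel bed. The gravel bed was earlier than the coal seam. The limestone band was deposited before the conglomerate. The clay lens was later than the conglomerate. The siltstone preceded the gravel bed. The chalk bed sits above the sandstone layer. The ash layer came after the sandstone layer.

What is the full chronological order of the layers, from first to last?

The constraints fix every adjacent pair, so only one ordering works:
the siltstone → the gravel bed → the coal seam → the limestone band → the sandstone layer → the ash layer → the chalk bed → the conglomerate → the shale bed → the clay lens → the mudstone.

the siltstone, the gravel bed, the coal seam, the limestone band, the sandstone layer, the ash layer, the chalk bed, the conglomerate, the shale bed, the clay lens, the mudstone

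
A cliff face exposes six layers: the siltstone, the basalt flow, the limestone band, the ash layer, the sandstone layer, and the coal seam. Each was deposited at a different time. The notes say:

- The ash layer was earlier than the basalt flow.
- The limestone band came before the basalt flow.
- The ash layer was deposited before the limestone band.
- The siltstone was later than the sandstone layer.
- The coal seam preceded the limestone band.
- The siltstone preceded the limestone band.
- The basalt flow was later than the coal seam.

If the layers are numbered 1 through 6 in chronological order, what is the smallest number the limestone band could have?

5

The ash layer, the coal seam, the sandstone layer, and the siltstone must all come before the limestone band — 4 forced predecessors.
Nothing else is forced ahead of the limestone band, so its earliest slot is position 4 + 1 = 5.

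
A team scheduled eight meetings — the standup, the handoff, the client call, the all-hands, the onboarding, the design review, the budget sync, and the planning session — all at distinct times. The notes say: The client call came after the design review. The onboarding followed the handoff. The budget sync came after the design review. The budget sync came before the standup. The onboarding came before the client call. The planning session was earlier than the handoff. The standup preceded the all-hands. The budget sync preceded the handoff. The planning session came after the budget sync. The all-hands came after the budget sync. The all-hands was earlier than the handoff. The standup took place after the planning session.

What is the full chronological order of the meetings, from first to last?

the design review, the budget sync, the planning session, the standup, the all-hands, the handoff, the onboarding, the client call

The constraints fix every adjacent pair, so only one ordering works:
the design review → the budget sync → the planning session → the standup → the all-hands → the handoff → the onboarding → the client call.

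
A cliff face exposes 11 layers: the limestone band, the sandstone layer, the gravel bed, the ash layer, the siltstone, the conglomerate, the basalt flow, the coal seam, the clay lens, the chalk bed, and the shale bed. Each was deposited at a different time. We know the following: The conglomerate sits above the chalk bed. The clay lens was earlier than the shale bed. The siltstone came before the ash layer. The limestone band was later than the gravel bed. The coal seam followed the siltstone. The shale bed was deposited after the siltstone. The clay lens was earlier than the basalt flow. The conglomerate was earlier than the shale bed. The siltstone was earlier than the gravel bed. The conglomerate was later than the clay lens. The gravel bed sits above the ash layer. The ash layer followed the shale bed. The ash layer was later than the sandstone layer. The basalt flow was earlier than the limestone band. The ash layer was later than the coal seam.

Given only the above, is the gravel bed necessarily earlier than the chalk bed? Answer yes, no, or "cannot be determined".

Tracing the constraints gives the chalk bed → the conglomerate → the shale bed → the ash layer → the gravel bed, so the chalk bed must come before the gravel bed.
That means the gravel bed cannot be before the chalk bed.

no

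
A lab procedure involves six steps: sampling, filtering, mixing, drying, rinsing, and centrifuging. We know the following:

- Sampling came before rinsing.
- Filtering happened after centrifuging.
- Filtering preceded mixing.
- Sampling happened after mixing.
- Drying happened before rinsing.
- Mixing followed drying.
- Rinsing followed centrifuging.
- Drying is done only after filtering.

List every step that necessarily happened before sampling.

centrifuging, drying, filtering, mixing

Directly stated before sampling: mixing.
Centrifuging reaches sampling via centrifuging → filtering → mixing → sampling.
Drying reaches sampling via drying → mixing → sampling.
Filtering reaches sampling via filtering → mixing → sampling.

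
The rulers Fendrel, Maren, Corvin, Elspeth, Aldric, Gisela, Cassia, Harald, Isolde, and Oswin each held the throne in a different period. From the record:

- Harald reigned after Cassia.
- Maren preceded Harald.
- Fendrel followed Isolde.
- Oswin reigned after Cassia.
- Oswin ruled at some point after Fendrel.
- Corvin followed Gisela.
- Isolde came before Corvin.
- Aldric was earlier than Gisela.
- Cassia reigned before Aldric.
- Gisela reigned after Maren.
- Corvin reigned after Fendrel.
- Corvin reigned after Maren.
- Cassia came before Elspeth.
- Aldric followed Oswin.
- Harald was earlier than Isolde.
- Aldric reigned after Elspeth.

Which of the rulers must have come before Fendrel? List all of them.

Cassia, Harald, Isolde, Maren

Directly stated before Fendrel: Isolde.
Cassia reaches Fendrel via Cassia → Harald → Isolde → Fendrel.
Harald reaches Fendrel via Harald → Isolde → Fendrel.
Maren reaches Fendrel via Maren → Harald → Isolde → Fendrel.
No chain forces Aldric (or any of the others) ahead of Fendrel.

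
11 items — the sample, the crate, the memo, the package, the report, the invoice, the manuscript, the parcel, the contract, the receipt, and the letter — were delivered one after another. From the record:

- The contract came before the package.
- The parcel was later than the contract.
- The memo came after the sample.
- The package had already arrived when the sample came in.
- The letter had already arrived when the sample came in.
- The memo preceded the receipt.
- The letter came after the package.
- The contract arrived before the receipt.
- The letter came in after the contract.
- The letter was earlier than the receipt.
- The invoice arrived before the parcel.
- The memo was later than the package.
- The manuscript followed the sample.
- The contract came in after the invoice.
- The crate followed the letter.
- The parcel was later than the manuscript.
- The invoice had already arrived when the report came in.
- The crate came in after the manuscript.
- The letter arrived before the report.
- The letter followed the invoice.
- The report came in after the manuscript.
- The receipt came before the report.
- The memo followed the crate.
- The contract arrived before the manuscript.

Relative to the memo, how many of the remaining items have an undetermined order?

Forced before the memo: the contract, the crate, the invoice, the letter, the manuscript, the package, and the sample; forced after the memo: the receipt and the report.
That leaves the parcel with no forced order relative to the memo — 1.

1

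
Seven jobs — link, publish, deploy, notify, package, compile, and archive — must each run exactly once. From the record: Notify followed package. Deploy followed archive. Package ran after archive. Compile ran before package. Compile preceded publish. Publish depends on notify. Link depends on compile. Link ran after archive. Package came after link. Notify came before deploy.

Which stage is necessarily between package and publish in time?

Tracing the constraints gives package → notify → publish, so notify sits after package and before publish.
No other stage is forced both after package and before publish.

notify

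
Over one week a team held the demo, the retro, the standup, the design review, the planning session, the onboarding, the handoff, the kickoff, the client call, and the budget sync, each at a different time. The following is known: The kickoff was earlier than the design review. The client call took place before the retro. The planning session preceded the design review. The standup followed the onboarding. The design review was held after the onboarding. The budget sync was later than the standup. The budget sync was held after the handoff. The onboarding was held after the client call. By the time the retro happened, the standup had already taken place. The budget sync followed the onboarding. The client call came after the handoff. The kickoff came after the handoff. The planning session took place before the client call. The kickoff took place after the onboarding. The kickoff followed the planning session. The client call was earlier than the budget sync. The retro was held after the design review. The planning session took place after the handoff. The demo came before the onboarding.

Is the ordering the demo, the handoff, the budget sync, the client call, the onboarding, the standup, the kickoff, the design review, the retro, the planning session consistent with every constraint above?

The constraints require the client call before the budget sync, but in the proposed sequence the budget sync appears ahead of the client call. That one violation is enough.

no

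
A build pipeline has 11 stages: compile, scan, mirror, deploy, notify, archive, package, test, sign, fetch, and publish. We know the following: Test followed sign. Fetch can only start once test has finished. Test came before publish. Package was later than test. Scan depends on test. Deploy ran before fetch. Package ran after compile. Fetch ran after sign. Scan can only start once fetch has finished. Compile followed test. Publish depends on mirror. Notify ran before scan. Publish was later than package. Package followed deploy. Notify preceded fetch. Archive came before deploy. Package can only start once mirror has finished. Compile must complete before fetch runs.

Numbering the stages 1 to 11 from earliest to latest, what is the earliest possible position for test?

2

Sign must come before test — 1 forced predecessor.
Nothing else is forced ahead of test, so its earliest slot is position 1 + 1 = 2.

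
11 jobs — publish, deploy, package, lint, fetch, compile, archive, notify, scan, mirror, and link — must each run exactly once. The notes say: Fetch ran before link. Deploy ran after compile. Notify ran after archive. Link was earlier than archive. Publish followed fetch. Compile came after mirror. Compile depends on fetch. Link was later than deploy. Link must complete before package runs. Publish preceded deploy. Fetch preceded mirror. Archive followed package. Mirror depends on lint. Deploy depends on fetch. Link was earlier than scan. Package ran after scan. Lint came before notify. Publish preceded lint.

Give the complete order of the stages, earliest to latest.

fetch, publish, lint, mirror, compile, deploy, link, scan, package, archive, notify

The constraints fix every adjacent pair, so only one ordering works:
fetch → publish → lint → mirror → compile → deploy → link → scan → package → archive → notify.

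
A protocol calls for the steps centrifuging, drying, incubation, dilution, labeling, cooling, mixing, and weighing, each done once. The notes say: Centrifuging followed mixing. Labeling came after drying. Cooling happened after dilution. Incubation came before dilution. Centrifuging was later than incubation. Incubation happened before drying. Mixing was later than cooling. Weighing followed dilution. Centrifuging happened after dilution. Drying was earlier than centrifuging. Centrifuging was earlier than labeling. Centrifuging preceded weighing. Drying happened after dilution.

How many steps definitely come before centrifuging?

Directly stated before centrifuging: dilution, drying, incubation, and mixing.
Cooling reaches centrifuging via cooling → mixing → centrifuging.
No chain forces labeling (or any of the others) ahead of centrifuging.
That's cooling, dilution, drying, incubation, and mixing — 5 in all.

5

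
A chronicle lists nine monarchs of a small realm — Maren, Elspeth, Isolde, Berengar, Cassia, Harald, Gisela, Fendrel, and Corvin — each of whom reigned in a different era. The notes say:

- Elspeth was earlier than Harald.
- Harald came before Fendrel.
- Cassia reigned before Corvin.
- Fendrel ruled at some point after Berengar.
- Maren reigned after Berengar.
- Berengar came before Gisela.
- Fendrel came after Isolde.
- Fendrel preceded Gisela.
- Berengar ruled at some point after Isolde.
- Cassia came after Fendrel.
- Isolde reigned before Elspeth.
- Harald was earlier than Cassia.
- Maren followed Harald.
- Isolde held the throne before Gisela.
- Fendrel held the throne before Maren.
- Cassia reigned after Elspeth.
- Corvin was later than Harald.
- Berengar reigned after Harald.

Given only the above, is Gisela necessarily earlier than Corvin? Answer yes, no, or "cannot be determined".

No chain of stated constraints runs from Gisela to Corvin, and none runs from Corvin to Gisela either.
So the relative order of Gisela and Corvin is not fixed by the given facts.

cannot be determined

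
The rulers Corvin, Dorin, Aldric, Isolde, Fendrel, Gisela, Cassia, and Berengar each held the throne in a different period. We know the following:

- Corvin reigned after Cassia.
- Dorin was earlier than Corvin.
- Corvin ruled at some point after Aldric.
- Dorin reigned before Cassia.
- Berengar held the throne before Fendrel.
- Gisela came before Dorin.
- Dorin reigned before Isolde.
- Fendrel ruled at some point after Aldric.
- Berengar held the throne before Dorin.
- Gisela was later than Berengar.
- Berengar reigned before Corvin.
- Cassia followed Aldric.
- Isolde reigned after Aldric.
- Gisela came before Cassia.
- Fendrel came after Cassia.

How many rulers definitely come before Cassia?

4

Directly stated before Cassia: Aldric, Dorin, and Gisela.
Berengar reaches Cassia via Berengar → Dorin → Cassia.
That's Aldric, Berengar, Dorin, and Gisela — 4 in all.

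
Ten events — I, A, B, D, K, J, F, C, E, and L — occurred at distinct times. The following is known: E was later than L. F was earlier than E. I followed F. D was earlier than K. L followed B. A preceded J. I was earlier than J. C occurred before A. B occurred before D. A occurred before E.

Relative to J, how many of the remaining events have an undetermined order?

5

Forced before J: A, C, F, and I.
That leaves B, D, E, K, and L with no forced order relative to J — 5.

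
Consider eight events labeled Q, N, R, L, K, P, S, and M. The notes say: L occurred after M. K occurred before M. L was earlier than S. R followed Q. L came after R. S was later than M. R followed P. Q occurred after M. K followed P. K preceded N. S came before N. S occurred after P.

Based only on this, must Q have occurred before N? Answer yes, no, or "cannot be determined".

yes

Chain the constraints: Q → R → L → S → N. Each link is directly stated, so Q comes before N.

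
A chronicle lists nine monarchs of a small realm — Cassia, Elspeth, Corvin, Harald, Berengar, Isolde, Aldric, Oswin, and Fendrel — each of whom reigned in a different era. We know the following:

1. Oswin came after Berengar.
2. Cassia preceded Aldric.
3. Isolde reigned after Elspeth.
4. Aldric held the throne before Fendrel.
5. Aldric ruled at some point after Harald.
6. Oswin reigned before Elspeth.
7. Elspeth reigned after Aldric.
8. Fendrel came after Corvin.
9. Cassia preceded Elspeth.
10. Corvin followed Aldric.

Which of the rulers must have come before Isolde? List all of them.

Directly stated before Isolde: Elspeth.
Aldric reaches Isolde via Aldric → Elspeth → Isolde.
Berengar reaches Isolde via Berengar → Oswin → Elspeth → Isolde.
Cassia reaches Isolde via Cassia → Elspeth → Isolde.
Likewise Harald and Oswin each reach Isolde by chaining the stated constraints.

Aldric, Berengar, Cassia, Elspeth, Harald, Oswin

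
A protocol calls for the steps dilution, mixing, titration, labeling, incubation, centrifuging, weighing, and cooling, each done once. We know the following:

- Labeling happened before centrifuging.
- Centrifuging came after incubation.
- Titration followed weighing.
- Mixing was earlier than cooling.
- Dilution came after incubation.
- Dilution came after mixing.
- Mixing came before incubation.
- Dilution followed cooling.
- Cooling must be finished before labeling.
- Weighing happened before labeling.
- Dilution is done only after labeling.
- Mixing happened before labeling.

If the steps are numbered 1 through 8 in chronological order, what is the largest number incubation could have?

Incubation must come before centrifuging and dilution — 2 steps forced after it.
Everything else can be placed before incubation in some valid order, so incubation can sit as late as position 8 − 2 = 6.

6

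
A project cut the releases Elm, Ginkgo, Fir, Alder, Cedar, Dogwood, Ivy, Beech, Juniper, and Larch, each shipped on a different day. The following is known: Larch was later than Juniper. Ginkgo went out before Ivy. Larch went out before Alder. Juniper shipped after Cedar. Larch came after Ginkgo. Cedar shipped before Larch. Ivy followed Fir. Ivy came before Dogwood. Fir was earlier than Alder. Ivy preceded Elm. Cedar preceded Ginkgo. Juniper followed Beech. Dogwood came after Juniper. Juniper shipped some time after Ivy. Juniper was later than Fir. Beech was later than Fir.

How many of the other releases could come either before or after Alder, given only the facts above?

2

Forced before Alder: Beech, Cedar, Fir, Ginkgo, Ivy, Juniper, and Larch.
That leaves Dogwood and Elm with no forced order relative to Alder — 2.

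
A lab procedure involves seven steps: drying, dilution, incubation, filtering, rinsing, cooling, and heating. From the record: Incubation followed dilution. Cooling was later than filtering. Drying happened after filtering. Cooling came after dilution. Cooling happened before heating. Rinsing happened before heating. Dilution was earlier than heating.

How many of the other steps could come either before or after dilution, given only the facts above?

Forced after dilution: cooling, heating, and incubation.
That leaves drying, filtering, and rinsing with no forced order relative to dilution — 3.

3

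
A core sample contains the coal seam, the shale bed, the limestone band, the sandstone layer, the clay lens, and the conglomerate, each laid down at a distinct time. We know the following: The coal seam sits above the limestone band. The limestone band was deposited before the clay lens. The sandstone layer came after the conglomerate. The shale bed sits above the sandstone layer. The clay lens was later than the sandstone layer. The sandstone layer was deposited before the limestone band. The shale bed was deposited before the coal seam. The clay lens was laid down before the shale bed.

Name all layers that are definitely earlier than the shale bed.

the clay lens, the conglomerate, the limestone band, the sandstone layer

Directly stated before the shale bed: the clay lens and the sandstone layer.
The conglomerate reaches the shale bed via the conglomerate → the sandstone layer → the shale bed.
The limestone band reaches the shale bed via the limestone band → the clay lens → the shale bed.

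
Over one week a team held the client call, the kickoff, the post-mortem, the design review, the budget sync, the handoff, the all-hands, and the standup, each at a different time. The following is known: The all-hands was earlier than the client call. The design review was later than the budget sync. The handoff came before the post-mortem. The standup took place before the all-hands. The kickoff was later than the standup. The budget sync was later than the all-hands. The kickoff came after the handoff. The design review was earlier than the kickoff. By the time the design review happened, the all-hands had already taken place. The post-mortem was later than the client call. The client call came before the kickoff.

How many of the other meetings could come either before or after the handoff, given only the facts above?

5

Forced after the handoff: the kickoff and the post-mortem.
That leaves the all-hands, the budget sync, the client call, the design review, and the standup with no forced order relative to the handoff — 5.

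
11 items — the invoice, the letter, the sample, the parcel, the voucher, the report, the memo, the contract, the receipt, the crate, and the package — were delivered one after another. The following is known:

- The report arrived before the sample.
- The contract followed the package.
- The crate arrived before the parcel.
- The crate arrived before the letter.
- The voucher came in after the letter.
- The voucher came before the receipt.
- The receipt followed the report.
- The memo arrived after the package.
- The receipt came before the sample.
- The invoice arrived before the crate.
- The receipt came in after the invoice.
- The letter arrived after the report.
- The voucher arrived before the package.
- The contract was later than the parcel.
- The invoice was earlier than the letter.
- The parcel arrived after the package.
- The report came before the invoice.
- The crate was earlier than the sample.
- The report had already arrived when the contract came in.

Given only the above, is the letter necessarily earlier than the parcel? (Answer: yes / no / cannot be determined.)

Chain the constraints: the letter → the voucher → the package → the parcel. Each link is directly stated, so the letter comes before the parcel.

yes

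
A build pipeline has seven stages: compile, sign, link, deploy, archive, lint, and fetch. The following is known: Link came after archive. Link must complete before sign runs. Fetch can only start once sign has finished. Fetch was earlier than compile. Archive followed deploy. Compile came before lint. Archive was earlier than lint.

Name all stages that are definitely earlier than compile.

Directly stated before compile: fetch.
Archive reaches compile via archive → link → sign → fetch → compile.
Deploy reaches compile via deploy → archive → link → sign → fetch → compile.
Link reaches compile via link → sign → fetch → compile.
Likewise sign reaches compile by chaining the stated constraints.
No chain forces lint ahead of compile.

archive, deploy, fetch, link, sign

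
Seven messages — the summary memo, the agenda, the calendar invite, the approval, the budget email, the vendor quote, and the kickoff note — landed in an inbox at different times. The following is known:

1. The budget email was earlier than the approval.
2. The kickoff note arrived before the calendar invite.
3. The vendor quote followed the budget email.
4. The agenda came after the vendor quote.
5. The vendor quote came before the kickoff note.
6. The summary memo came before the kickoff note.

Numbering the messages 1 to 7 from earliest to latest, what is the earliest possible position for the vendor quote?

2

The budget email must come before the vendor quote — 1 forced predecessor.
Nothing else is forced ahead of the vendor quote, so its earliest slot is position 1 + 1 = 2.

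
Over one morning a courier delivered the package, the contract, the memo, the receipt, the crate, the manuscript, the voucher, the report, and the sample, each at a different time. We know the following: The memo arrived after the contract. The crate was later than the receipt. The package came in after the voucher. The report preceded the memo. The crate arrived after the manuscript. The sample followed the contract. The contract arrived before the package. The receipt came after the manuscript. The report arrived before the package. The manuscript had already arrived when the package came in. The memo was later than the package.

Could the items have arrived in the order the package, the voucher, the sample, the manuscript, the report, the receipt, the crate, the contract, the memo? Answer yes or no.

The constraints require the manuscript before the package, but in the proposed sequence the package appears ahead of the manuscript. That one violation is enough.

no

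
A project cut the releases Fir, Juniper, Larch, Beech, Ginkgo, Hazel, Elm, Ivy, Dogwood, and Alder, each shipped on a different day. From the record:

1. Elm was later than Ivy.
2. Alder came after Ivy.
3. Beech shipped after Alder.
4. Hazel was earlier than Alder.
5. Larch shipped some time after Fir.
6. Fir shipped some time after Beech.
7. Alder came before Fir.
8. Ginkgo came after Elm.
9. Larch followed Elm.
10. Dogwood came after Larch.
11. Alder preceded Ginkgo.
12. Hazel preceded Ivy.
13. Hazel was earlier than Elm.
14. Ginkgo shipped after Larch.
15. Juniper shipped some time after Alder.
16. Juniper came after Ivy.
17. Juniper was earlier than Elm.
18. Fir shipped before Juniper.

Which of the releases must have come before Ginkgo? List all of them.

Alder, Beech, Elm, Fir, Hazel, Ivy, Juniper, Larch

Directly stated before Ginkgo: Alder, Elm, and Larch.
Beech reaches Ginkgo via Beech → Fir → Larch → Ginkgo.
Fir reaches Ginkgo via Fir → Larch → Ginkgo.
Hazel reaches Ginkgo via Hazel → Elm → Ginkgo.
Likewise Ivy and Juniper each reach Ginkgo by chaining the stated constraints.
No chain forces Dogwood ahead of Ginkgo.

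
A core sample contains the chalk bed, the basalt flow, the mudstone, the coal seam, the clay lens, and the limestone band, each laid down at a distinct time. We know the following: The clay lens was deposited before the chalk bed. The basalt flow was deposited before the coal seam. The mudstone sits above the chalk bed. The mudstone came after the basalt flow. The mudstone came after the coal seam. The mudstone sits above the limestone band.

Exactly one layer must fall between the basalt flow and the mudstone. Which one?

the coal seam

Tracing the constraints gives the basalt flow → the coal seam → the mudstone, so the coal seam sits after the basalt flow and before the mudstone.
No other layer is forced both after the basalt flow and before the mudstone.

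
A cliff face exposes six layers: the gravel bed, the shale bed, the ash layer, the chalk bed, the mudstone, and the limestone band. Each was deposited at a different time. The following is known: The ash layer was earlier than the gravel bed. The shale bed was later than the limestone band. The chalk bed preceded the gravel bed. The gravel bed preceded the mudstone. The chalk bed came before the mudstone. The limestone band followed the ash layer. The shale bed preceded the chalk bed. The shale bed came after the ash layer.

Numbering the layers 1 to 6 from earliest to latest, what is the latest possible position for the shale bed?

The shale bed must come before the chalk bed, the gravel bed, and the mudstone — 3 layers forced after it.
Everything else can be placed before the shale bed in some valid order, so the shale bed can sit as late as position 6 − 3 = 3.

3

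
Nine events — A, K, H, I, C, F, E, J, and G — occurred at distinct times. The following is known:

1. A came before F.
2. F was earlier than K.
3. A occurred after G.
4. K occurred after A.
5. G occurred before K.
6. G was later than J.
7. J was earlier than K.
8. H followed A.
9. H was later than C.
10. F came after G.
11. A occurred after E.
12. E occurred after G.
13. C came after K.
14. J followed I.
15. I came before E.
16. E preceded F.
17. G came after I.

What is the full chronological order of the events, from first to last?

I, J, G, E, A, F, K, C, H

The constraints fix every adjacent pair, so only one ordering works:
I → J → G → E → A → F → K → C → H.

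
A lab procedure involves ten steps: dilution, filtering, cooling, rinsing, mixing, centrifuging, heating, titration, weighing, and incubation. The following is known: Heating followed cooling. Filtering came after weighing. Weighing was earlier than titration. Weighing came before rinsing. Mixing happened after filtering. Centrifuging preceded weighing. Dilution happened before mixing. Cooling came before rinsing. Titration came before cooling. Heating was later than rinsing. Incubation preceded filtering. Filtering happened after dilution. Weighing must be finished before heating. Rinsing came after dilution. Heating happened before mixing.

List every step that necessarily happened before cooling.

Directly stated before cooling: titration.
Centrifuging reaches cooling via centrifuging → weighing → titration → cooling.
Weighing reaches cooling via weighing → titration → cooling.

centrifuging, titration, weighing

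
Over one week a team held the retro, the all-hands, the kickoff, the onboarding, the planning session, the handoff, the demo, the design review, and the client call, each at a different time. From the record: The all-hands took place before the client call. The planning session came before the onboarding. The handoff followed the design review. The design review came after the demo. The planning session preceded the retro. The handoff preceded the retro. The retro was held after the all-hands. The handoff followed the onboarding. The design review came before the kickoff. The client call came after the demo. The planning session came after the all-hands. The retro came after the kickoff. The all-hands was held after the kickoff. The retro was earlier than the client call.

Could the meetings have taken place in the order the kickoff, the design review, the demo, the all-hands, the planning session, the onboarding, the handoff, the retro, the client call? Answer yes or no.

no

The constraints require the design review before the kickoff, but in the proposed sequence the kickoff appears ahead of the design review. That one violation is enough.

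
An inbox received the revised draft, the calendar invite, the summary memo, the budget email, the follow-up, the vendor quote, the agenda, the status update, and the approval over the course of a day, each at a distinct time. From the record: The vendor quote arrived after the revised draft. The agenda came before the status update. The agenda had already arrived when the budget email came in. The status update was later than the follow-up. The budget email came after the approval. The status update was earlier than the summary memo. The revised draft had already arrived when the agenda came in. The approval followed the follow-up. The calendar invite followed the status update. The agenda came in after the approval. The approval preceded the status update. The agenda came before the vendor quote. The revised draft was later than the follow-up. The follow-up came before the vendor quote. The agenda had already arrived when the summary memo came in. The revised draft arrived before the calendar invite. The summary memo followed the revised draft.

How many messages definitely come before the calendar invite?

Directly stated before the calendar invite: the revised draft and the status update.
The agenda reaches the calendar invite via the agenda → the status update → the calendar invite.
The approval reaches the calendar invite via the approval → the status update → the calendar invite.
The follow-up reaches the calendar invite via the follow-up → the status update → the calendar invite.
That's the agenda, the approval, the follow-up, the revised draft, and the status update — 5 in all.

5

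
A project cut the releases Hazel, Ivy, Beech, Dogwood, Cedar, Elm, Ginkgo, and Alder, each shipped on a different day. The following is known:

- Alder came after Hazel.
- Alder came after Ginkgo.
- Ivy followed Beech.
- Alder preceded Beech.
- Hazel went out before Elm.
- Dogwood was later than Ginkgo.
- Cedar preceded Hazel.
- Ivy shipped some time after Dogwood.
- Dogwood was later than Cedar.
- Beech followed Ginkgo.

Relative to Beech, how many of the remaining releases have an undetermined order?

Forced before Beech: Alder, Cedar, Ginkgo, and Hazel; forced after Beech: Ivy.
That leaves Dogwood and Elm with no forced order relative to Beech — 2.

2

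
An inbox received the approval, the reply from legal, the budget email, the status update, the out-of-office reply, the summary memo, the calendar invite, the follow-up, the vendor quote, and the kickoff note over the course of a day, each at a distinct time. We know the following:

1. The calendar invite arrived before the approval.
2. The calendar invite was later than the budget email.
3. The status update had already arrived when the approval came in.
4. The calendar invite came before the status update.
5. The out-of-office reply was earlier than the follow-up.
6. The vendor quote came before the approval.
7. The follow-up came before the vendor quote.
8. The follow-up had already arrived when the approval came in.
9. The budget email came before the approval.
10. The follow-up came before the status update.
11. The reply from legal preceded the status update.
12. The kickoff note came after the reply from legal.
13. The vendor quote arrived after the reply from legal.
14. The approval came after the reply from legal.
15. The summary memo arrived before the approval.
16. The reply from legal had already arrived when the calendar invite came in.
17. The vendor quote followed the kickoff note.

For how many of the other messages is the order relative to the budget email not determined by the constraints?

Forced after the budget email: the approval, the calendar invite, and the status update.
That leaves the follow-up, the kickoff note, the out-of-office reply, the reply from legal, the summary memo, and the vendor quote with no forced order relative to the budget email — 6.

6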